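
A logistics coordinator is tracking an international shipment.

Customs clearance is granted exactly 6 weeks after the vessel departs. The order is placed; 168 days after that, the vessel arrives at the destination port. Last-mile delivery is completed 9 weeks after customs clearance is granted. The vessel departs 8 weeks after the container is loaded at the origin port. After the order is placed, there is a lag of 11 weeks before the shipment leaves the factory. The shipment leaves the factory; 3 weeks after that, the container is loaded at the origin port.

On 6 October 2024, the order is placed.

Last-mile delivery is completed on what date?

The order is placed: Oct 6, 2024.
The shipment leaves the factory: Oct 6, 2024 + 11 weeks = Dec 22, 2024.
The container is loaded at the origin port: Dec 22, 2024 + 3 weeks = Jan 12, 2025.
The vessel departs: Jan 12, 2025 + 8 weeks = Mar 9, 2025.
Customs clearance is granted: Mar 9, 2025 + 6 weeks = Apr 20, 2025.
Last-mile delivery is completed: Apr 20, 2025 + 9 weeks = Jun 22, 2025.

22 June 2025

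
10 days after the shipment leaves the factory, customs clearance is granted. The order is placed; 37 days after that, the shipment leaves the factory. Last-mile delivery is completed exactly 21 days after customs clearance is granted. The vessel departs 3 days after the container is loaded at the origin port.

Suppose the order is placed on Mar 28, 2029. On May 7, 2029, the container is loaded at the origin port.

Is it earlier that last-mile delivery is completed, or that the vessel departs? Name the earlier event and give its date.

The order is placed: Mar 28, 2029.
The shipment leaves the factory: Mar 28, 2029 + 37 days = May 4, 2029.
Customs clearance is granted: May 4, 2029 + 10 days = May 14, 2029.
Last-mile delivery is completed: May 14, 2029 + 21 days = Jun 4, 2029.
The container is loaded at the origin port: May 7, 2029.
The vessel departs: May 7, 2029 + 3 days = May 10, 2029.
Comparing: last-mile delivery is completed on Jun 4, 2029 vs the vessel departs on May 10, 2029. Earlier: the vessel departs.

The vessel departs — May 10, 2029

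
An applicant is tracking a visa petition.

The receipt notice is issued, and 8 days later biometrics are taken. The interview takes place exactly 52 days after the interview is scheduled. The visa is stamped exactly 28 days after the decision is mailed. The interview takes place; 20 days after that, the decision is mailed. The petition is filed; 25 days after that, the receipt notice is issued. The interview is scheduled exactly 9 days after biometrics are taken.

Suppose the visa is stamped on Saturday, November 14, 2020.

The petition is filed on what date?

Thursday, June 25, 2020

The visa is stamped: Nov 14, 2020.
The decision is mailed: Nov 14, 2020 − 28 days = Oct 17, 2020.
The interview takes place: Oct 17, 2020 − 20 days = Sep 27, 2020.
The interview is scheduled: Sep 27, 2020 − 52 days = Aug 6, 2020.
Biometrics are taken: Aug 6, 2020 − 9 days = Jul 28, 2020.
The receipt notice is issued: Jul 28, 2020 − 8 days = Jul 20, 2020.
The petition is filed: Jul 20, 2020 − 25 days = Jun 25, 2020.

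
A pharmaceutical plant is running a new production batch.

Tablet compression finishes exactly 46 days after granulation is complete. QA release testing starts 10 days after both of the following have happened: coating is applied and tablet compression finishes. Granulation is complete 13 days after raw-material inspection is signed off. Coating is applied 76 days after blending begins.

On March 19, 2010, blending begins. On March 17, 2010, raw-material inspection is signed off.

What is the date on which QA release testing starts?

June 13, 2010

Blending begins: Mar 19, 2010.
Coating is applied: Mar 19, 2010 + 76 days = Jun 3, 2010.
Raw-material inspection is signed off: Mar 17, 2010.
Granulation is complete: Mar 17, 2010 + 13 days = Mar 30, 2010.
Tablet compression finishes: Mar 30, 2010 + 46 days = May 15, 2010.
Both prerequisites met — coating is applied (Jun 3, 2010), tablet compression finishes (May 15, 2010); the later is Jun 3, 2010.
QA release testing starts: Jun 3, 2010 + 10 days = Jun 13, 2010.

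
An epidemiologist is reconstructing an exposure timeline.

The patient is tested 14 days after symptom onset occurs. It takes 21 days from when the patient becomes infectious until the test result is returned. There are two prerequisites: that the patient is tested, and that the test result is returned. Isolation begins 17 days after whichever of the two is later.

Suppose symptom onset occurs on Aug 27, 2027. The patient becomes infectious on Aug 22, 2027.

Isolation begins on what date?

Sep 29, 2027

Symptom onset occurs: Aug 27, 2027.
The patient is tested: Aug 27, 2027 + 14 days = Sep 10, 2027.
The patient becomes infectious: Aug 22, 2027.
The test result is returned: Aug 22, 2027 + 21 days = Sep 12, 2027.
Both prerequisites met — the patient is tested (Sep 10, 2027), the test result is returned (Sep 12, 2027); the later is Sep 12, 2027.
Isolation begins: Sep 12, 2027 + 17 days = Sep 29, 2027.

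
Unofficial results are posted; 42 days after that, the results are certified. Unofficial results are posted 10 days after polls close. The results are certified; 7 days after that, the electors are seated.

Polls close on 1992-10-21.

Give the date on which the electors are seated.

1992-12-19

Polls close: Oct 21, 1992.
Unofficial results are posted: Oct 21, 1992 + 10 days = Oct 31, 1992.
The results are certified: Oct 31, 1992 + 42 days = Dec 12, 1992.
The electors are seated: Dec 12, 1992 + 7 days = Dec 19, 1992.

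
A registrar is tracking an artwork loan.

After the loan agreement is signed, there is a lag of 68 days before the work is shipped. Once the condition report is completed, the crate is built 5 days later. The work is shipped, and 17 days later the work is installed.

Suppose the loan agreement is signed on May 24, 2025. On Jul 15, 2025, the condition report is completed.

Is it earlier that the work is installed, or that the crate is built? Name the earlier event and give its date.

The loan agreement is signed: May 24, 2025.
The work is shipped: May 24, 2025 + 68 days = Jul 31, 2025.
The work is installed: Jul 31, 2025 + 17 days = Aug 17, 2025.
The condition report is completed: Jul 15, 2025.
The crate is built: Jul 15, 2025 + 5 days = Jul 20, 2025.
Comparing: the work is installed on Aug 17, 2025 vs the crate is built on Jul 20, 2025. Earlier: the crate is built.

The crate is built — Jul 20, 2025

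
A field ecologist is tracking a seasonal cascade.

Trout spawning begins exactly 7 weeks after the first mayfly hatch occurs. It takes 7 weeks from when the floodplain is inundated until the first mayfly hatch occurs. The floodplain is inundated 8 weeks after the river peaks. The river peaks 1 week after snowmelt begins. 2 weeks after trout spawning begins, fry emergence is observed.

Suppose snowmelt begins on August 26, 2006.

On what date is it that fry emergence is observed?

Snowmelt begins: Aug 26, 2006.
The river peaks: Aug 26, 2006 + 1 week = Sep 2, 2006.
The floodplain is inundated: Sep 2, 2006 + 8 weeks = Oct 28, 2006.
The first mayfly hatch occurs: Oct 28, 2006 + 7 weeks = Dec 16, 2006.
Trout spawning begins: Dec 16, 2006 + 7 weeks = Feb 3, 2007.
Fry emergence is observed: Feb 3, 2007 + 2 weeks = Feb 17, 2007.

February 17, 2007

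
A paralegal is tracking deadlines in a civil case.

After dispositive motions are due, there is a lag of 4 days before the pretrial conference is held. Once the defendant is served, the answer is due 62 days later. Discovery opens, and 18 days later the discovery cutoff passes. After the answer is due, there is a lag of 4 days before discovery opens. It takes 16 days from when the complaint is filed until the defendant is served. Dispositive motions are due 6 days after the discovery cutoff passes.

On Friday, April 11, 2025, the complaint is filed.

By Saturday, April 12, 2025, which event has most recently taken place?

The complaint is filed

The complaint is filed: Apr 11, 2025.
The defendant is served: Apr 11, 2025 + 16 days = Apr 27, 2025.
The answer is due: Apr 27, 2025 + 62 days = Jun 28, 2025.
Discovery opens: Jun 28, 2025 + 4 days = Jul 2, 2025.
The discovery cutoff passes: Jul 2, 2025 + 18 days = Jul 20, 2025.
Dispositive motions are due: Jul 20, 2025 + 6 days = Jul 26, 2025.
The pretrial conference is held: Jul 26, 2025 + 4 days = Jul 30, 2025.
Apr 12, 2025 falls between when the complaint is filed (Apr 11, 2025) and when the defendant is served (Apr 27, 2025).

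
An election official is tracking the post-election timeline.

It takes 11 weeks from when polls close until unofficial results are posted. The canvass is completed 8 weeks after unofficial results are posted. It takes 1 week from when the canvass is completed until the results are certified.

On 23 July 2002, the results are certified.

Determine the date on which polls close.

5 March 2002

The results are certified: Jul 23, 2002.
The canvass is completed: Jul 23, 2002 − 1 week = Jul 16, 2002.
Unofficial results are posted: Jul 16, 2002 − 8 weeks = May 21, 2002.
Polls close: May 21, 2002 − 11 weeks = Mar 5, 2002.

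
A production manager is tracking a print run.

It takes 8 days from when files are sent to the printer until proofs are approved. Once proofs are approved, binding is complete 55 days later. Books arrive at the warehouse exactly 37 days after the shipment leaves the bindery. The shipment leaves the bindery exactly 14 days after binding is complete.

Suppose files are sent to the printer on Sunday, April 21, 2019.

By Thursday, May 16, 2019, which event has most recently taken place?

Proofs are approved

Files are sent to the printer: Apr 21, 2019.
Proofs are approved: Apr 21, 2019 + 8 days = Apr 29, 2019.
Binding is complete: Apr 29, 2019 + 55 days = Jun 23, 2019.
The shipment leaves the bindery: Jun 23, 2019 + 14 days = Jul 7, 2019.
Books arrive at the warehouse: Jul 7, 2019 + 37 days = Aug 13, 2019.
May 16, 2019 falls between when proofs are approved (Apr 29, 2019) and when binding is complete (Jun 23, 2019).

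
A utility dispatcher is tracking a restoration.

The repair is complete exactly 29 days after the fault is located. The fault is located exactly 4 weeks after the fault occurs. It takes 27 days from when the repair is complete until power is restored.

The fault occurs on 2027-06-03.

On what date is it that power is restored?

2027-08-26

The fault occurs: Jun 3, 2027.
The fault is located: Jun 3, 2027 + 4 weeks = Jul 1, 2027.
The repair is complete: Jul 1, 2027 + 29 days = Jul 30, 2027.
Power is restored: Jul 30, 2027 + 27 days = Aug 26, 2027.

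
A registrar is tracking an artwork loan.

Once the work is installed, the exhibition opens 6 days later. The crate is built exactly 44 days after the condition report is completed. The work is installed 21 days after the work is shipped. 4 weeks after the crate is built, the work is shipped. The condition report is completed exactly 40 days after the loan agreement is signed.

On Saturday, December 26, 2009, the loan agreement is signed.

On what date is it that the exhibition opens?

Friday, May 14, 2010

The loan agreement is signed: Dec 26, 2009.
The condition report is completed: Dec 26, 2009 + 40 days = Feb 4, 2010.
The crate is built: Feb 4, 2010 + 44 days = Mar 20, 2010.
The work is shipped: Mar 20, 2010 + 4 weeks = Apr 17, 2010.
The work is installed: Apr 17, 2010 + 21 days = May 8, 2010.
The exhibition opens: May 8, 2010 + 6 days = May 14, 2010.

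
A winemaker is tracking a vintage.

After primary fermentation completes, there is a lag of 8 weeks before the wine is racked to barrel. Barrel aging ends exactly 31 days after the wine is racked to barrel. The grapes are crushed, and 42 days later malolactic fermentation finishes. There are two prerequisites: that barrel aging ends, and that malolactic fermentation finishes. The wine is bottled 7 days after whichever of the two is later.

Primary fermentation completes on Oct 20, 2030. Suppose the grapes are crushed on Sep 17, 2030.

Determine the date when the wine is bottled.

Jan 22, 2031

Primary fermentation completes: Oct 20, 2030.
The wine is racked to barrel: Oct 20, 2030 + 8 weeks = Dec 15, 2030.
Barrel aging ends: Dec 15, 2030 + 31 days = Jan 15, 2031.
The grapes are crushed: Sep 17, 2030.
Malolactic fermentation finishes: Sep 17, 2030 + 42 days = Oct 29, 2030.
Both prerequisites met — barrel aging ends (Jan 15, 2031), malolactic fermentation finishes (Oct 29, 2030); the later is Jan 15, 2031.
The wine is bottled: Jan 15, 2031 + 7 days = Jan 22, 2031.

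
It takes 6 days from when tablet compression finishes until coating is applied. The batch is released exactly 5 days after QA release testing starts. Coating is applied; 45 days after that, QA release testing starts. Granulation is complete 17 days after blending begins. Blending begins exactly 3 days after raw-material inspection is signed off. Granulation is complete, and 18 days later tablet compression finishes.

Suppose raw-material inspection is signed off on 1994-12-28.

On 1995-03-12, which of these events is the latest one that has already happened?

Coating is applied

Raw-material inspection is signed off: Dec 28, 1994.
Blending begins: Dec 28, 1994 + 3 days = Dec 31, 1994.
Granulation is complete: Dec 31, 1994 + 17 days = Jan 17, 1995.
Tablet compression finishes: Jan 17, 1995 + 18 days = Feb 4, 1995.
Coating is applied: Feb 4, 1995 + 6 days = Feb 10, 1995.
QA release testing starts: Feb 10, 1995 + 45 days = Mar 27, 1995.
The batch is released: Mar 27, 1995 + 5 days = Apr 1, 1995.
Mar 12, 1995 falls between when coating is applied (Feb 10, 1995) and when QA release testing starts (Mar 27, 1995).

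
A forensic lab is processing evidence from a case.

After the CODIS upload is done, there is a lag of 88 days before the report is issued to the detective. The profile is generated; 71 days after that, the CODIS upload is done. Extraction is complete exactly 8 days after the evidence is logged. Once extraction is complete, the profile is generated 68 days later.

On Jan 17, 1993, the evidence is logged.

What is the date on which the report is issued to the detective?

The evidence is logged: Jan 17, 1993.
Extraction is complete: Jan 17, 1993 + 8 days = Jan 25, 1993.
The profile is generated: Jan 25, 1993 + 68 days = Apr 3, 1993.
The CODIS upload is done: Apr 3, 1993 + 71 days = Jun 13, 1993.
The report is issued to the detective: Jun 13, 1993 + 88 days = Sep 9, 1993.

Sep 9, 1993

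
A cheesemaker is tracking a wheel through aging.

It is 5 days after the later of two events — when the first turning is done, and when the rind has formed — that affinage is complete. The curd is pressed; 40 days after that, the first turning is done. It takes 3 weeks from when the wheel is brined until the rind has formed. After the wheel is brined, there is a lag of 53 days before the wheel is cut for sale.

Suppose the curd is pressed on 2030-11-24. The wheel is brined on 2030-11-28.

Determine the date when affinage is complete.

The curd is pressed: Nov 24, 2030.
The first turning is done: Nov 24, 2030 + 40 days = Jan 3, 2031.
The wheel is brined: Nov 28, 2030.
The rind has formed: Nov 28, 2030 + 3 weeks = Dec 19, 2030.
Both prerequisites met — the first turning is done (Jan 3, 2031), the rind has formed (Dec 19, 2030); the later is Jan 3, 2031.
Affinage is complete: Jan 3, 2031 + 5 days = Jan 8, 2031.

2031-01-08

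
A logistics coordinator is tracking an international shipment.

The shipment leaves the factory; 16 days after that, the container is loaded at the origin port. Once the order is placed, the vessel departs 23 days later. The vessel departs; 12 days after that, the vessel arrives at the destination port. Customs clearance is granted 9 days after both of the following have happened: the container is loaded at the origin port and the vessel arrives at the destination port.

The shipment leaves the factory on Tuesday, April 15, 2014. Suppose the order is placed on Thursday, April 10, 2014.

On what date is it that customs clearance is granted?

Saturday, May 24, 2014

The shipment leaves the factory: Apr 15, 2014.
The container is loaded at the origin port: Apr 15, 2014 + 16 days = May 1, 2014.
The order is placed: Apr 10, 2014.
The vessel departs: Apr 10, 2014 + 23 days = May 3, 2014.
The vessel arrives at the destination port: May 3, 2014 + 12 days = May 15, 2014.
Both prerequisites met — the container is loaded at the origin port (May 1, 2014), the vessel arrives at the destination port (May 15, 2014); the later is May 15, 2014.
Customs clearance is granted: May 15, 2014 + 9 days = May 24, 2014.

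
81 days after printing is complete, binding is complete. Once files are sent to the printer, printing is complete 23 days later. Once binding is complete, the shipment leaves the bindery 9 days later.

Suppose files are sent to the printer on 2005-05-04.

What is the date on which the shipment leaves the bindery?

2005-08-25

Files are sent to the printer: May 4, 2005.
Printing is complete: May 4, 2005 + 23 days = May 27, 2005.
Binding is complete: May 27, 2005 + 81 days = Aug 16, 2005.
The shipment leaves the bindery: Aug 16, 2005 + 9 days = Aug 25, 2005.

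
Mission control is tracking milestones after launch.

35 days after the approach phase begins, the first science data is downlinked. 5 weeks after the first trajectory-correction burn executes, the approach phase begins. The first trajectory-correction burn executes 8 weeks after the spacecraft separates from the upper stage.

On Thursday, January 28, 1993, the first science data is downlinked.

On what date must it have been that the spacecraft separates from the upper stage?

Thursday, September 24, 1992

The first science data is downlinked: Jan 28, 1993.
The approach phase begins: Jan 28, 1993 − 35 days = Dec 24, 1992.
The first trajectory-correction burn executes: Dec 24, 1992 − 5 weeks = Nov 19, 1992.
The spacecraft separates from the upper stage: Nov 19, 1992 − 8 weeks = Sep 24, 1992.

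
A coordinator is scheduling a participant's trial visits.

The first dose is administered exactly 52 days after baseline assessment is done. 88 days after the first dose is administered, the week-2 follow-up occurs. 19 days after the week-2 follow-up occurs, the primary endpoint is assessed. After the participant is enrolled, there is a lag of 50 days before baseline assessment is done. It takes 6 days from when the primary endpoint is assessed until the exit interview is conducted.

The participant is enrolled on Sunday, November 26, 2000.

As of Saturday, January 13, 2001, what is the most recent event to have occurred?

The participant is enrolled: Nov 26, 2000.
Baseline assessment is done: Nov 26, 2000 + 50 days = Jan 15, 2001.
The first dose is administered: Jan 15, 2001 + 52 days = Mar 8, 2001.
The week-2 follow-up occurs: Mar 8, 2001 + 88 days = Jun 4, 2001.
The primary endpoint is assessed: Jun 4, 2001 + 19 days = Jun 23, 2001.
The exit interview is conducted: Jun 23, 2001 + 6 days = Jun 29, 2001.
Jan 13, 2001 falls between when the participant is enrolled (Nov 26, 2000) and when baseline assessment is done (Jan 15, 2001).

The participant is enrolled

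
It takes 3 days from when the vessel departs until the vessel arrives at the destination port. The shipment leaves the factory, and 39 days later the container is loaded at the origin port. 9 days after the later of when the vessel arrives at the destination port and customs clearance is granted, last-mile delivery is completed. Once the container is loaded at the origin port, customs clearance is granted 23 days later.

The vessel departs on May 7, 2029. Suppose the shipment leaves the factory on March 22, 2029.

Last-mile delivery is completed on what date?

The vessel departs: May 7, 2029.
The vessel arrives at the destination port: May 7, 2029 + 3 days = May 10, 2029.
The shipment leaves the factory: Mar 22, 2029.
The container is loaded at the origin port: Mar 22, 2029 + 39 days = Apr 30, 2029.
Customs clearance is granted: Apr 30, 2029 + 23 days = May 23, 2029.
Both prerequisites met — the vessel arrives at the destination port (May 10, 2029), customs clearance is granted (May 23, 2029); the later is May 23, 2029.
Last-mile delivery is completed: May 23, 2029 + 9 days = Jun 1, 2029.

June 1, 2029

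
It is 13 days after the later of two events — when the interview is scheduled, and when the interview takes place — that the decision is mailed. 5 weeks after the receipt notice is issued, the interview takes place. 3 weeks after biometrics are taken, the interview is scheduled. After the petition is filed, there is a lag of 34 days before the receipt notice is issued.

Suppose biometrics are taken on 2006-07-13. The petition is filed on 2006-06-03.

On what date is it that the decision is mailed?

Biometrics are taken: Jul 13, 2006.
The interview is scheduled: Jul 13, 2006 + 3 weeks = Aug 3, 2006.
The petition is filed: Jun 3, 2006.
The receipt notice is issued: Jun 3, 2006 + 34 days = Jul 7, 2006.
The interview takes place: Jul 7, 2006 + 5 weeks = Aug 11, 2006.
Both prerequisites met — the interview is scheduled (Aug 3, 2006), the interview takes place (Aug 11, 2006); the later is Aug 11, 2006.
The decision is mailed: Aug 11, 2006 + 13 days = Aug 24, 2006.

2006-08-24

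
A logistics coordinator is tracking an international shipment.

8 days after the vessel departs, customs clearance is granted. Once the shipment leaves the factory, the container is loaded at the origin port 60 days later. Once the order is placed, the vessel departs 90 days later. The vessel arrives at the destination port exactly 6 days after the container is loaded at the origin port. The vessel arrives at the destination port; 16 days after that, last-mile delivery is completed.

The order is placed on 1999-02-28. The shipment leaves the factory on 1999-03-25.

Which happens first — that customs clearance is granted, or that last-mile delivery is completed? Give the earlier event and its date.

The order is placed: Feb 28, 1999.
The vessel departs: Feb 28, 1999 + 90 days = May 29, 1999.
Customs clearance is granted: May 29, 1999 + 8 days = Jun 6, 1999.
The shipment leaves the factory: Mar 25, 1999.
The container is loaded at the origin port: Mar 25, 1999 + 60 days = May 24, 1999.
The vessel arrives at the destination port: May 24, 1999 + 6 days = May 30, 1999.
Last-mile delivery is completed: May 30, 1999 + 16 days = Jun 15, 1999.
Comparing: customs clearance is granted on Jun 6, 1999 vs last-mile delivery is completed on Jun 15, 1999. Earlier: customs clearance is granted.

Customs clearance is granted — 1999-06-06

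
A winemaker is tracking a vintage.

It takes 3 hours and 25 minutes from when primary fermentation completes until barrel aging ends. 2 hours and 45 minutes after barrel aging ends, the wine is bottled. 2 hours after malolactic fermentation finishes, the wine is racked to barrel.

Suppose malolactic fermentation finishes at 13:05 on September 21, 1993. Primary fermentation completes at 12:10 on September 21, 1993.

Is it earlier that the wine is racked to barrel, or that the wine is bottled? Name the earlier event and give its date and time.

The wine is racked to barrel — 15:05 on September 21, 1993

Malolactic fermentation finishes: 13:05 Sep 21, 1993.
The wine is racked to barrel: 13:05 Sep 21, 1993 + 2h = 15:05 Sep 21, 1993.
Primary fermentation completes: 12:10 Sep 21, 1993.
Barrel aging ends: 12:10 Sep 21, 1993 + 3h25m = 15:35 Sep 21, 1993.
The wine is bottled: 15:35 Sep 21, 1993 + 2h45m = 18:20 Sep 21, 1993.
Comparing: the wine is racked to barrel at 15:05 Sep 21, 1993 vs the wine is bottled at 18:20 Sep 21, 1993. Earlier: the wine is racked to barrel.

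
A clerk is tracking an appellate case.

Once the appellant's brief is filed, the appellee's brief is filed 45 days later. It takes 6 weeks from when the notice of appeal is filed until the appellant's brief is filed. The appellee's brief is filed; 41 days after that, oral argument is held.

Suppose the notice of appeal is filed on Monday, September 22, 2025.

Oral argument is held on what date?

Wednesday, January 28, 2026

The notice of appeal is filed: Sep 22, 2025.
The appellant's brief is filed: Sep 22, 2025 + 6 weeks = Nov 3, 2025.
The appellee's brief is filed: Nov 3, 2025 + 45 days = Dec 18, 2025.
Oral argument is held: Dec 18, 2025 + 41 days = Jan 28, 2026.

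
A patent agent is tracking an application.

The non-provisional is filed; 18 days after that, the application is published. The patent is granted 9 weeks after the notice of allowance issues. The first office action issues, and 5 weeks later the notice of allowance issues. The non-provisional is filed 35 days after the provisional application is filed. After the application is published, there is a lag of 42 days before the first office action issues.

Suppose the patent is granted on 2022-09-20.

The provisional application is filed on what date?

2022-03-11

The patent is granted: Sep 20, 2022.
The notice of allowance issues: Sep 20, 2022 − 9 weeks = Jul 19, 2022.
The first office action issues: Jul 19, 2022 − 5 weeks = Jun 14, 2022.
The application is published: Jun 14, 2022 − 42 days = May 3, 2022.
The non-provisional is filed: May 3, 2022 − 18 days = Apr 15, 2022.
The provisional application is filed: Apr 15, 2022 − 35 days = Mar 11, 2022.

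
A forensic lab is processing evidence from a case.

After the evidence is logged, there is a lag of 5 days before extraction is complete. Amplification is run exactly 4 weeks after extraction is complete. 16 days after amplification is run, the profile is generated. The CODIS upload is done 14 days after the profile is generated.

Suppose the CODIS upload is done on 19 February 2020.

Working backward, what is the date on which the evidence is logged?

The CODIS upload is done: Feb 19, 2020.
The profile is generated: Feb 19, 2020 − 14 days = Feb 5, 2020.
Amplification is run: Feb 5, 2020 − 16 days = Jan 20, 2020.
Extraction is complete: Jan 20, 2020 − 4 weeks = Dec 23, 2019.
The evidence is logged: Dec 23, 2019 − 5 days = Dec 18, 2019.

18 December 2019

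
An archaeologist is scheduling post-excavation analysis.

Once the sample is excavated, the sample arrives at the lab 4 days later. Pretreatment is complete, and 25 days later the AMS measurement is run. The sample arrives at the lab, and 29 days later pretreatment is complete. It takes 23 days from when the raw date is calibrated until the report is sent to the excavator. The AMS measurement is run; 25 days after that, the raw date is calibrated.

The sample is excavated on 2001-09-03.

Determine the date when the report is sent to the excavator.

2001-12-18

The sample is excavated: Sep 3, 2001.
The sample arrives at the lab: Sep 3, 2001 + 4 days = Sep 7, 2001.
Pretreatment is complete: Sep 7, 2001 + 29 days = Oct 6, 2001.
The AMS measurement is run: Oct 6, 2001 + 25 days = Oct 31, 2001.
The raw date is calibrated: Oct 31, 2001 + 25 days = Nov 25, 2001.
The report is sent to the excavator: Nov 25, 2001 + 23 days = Dec 18, 2001.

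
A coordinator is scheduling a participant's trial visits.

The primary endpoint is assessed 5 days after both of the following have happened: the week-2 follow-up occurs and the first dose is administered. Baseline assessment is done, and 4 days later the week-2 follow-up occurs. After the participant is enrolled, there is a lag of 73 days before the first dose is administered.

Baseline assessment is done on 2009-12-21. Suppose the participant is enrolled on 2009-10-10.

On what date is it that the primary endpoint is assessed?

Baseline assessment is done: Dec 21, 2009.
The week-2 follow-up occurs: Dec 21, 2009 + 4 days = Dec 25, 2009.
The participant is enrolled: Oct 10, 2009.
The first dose is administered: Oct 10, 2009 + 73 days = Dec 22, 2009.
Both prerequisites met — the week-2 follow-up occurs (Dec 25, 2009), the first dose is administered (Dec 22, 2009); the later is Dec 25, 2009.
The primary endpoint is assessed: Dec 25, 2009 + 5 days = Dec 30, 2009.

2009-12-30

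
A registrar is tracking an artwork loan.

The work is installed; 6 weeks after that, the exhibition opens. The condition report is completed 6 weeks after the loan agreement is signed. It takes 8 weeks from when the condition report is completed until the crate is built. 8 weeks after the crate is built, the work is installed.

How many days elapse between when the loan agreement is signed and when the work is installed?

154 days

Causal path: the loan agreement is signed → the condition report is completed → the crate is built → the work is installed.
Total delay along the path: 6 + 8 + 8 weeks = 22 weeks = 154 days.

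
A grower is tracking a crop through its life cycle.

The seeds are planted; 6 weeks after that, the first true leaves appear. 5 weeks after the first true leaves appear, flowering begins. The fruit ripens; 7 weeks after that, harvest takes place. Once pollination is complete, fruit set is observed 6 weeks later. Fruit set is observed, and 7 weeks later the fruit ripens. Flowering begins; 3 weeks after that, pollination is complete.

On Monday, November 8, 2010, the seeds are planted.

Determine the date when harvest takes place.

The seeds are planted: Nov 8, 2010.
The first true leaves appear: Nov 8, 2010 + 6 weeks = Dec 20, 2010.
Flowering begins: Dec 20, 2010 + 5 weeks = Jan 24, 2011.
Pollination is complete: Jan 24, 2011 + 3 weeks = Feb 14, 2011.
Fruit set is observed: Feb 14, 2011 + 6 weeks = Mar 28, 2011.
The fruit ripens: Mar 28, 2011 + 7 weeks = May 16, 2011.
Harvest takes place: May 16, 2011 + 7 weeks = Jul 4, 2011.

Monday, July 4, 2011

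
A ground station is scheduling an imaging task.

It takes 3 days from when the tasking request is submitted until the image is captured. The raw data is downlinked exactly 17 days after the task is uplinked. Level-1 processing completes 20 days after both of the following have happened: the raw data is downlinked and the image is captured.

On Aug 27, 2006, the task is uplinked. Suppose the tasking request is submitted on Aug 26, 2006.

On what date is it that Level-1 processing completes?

Oct 3, 2006

The task is uplinked: Aug 27, 2006.
The raw data is downlinked: Aug 27, 2006 + 17 days = Sep 13, 2006.
The tasking request is submitted: Aug 26, 2006.
The image is captured: Aug 26, 2006 + 3 days = Aug 29, 2006.
Both prerequisites met — the raw data is downlinked (Sep 13, 2006), the image is captured (Aug 29, 2006); the later is Sep 13, 2006.
Level-1 processing completes: Sep 13, 2006 + 20 days = Oct 3, 2006.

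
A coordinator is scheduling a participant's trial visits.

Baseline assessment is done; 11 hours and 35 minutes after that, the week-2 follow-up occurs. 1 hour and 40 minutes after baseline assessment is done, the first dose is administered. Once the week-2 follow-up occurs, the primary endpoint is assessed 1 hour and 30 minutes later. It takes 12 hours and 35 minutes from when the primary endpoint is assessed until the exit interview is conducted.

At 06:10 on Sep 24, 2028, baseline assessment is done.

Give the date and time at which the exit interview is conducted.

07:50 on Sep 25, 2028

Baseline assessment is done: 06:10 Sep 24, 2028.
The week-2 follow-up occurs: 06:10 Sep 24, 2028 + 11h35m = 17:45 Sep 24, 2028.
The primary endpoint is assessed: 17:45 Sep 24, 2028 + 1h30m = 19:15 Sep 24, 2028.
The exit interview is conducted: 19:15 Sep 24, 2028 + 12h35m = 07:50 Sep 25, 2028.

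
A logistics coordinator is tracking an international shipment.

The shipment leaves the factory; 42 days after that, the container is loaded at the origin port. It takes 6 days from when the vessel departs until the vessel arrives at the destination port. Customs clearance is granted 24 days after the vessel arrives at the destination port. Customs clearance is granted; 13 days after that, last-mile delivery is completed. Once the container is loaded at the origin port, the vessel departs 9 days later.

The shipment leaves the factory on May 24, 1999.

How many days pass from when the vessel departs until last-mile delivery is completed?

43 days

Causal path: the vessel departs → the vessel arrives at the destination port → customs clearance is granted → last-mile delivery is completed.
Total delay along the path: 6 + 24 + 13 = 43 days.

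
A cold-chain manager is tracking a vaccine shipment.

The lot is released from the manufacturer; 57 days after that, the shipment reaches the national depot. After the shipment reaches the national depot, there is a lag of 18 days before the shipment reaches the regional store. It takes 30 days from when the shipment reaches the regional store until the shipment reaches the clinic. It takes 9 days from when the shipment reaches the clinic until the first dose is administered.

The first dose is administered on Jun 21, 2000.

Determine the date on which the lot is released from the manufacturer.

Feb 28, 2000

The first dose is administered: Jun 21, 2000.
The shipment reaches the clinic: Jun 21, 2000 − 9 days = Jun 12, 2000.
The shipment reaches the regional store: Jun 12, 2000 − 30 days = May 13, 2000.
The shipment reaches the national depot: May 13, 2000 − 18 days = Apr 25, 2000.
The lot is released from the manufacturer: Apr 25, 2000 − 57 days = Feb 28, 2000.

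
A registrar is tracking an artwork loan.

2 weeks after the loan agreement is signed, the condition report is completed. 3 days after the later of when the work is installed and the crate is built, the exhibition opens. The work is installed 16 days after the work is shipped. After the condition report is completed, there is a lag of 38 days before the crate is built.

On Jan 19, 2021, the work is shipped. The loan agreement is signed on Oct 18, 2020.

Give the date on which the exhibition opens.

Feb 7, 2021

The work is shipped: Jan 19, 2021.
The work is installed: Jan 19, 2021 + 16 days = Feb 4, 2021.
The loan agreement is signed: Oct 18, 2020.
The condition report is completed: Oct 18, 2020 + 2 weeks = Nov 1, 2020.
The crate is built: Nov 1, 2020 + 38 days = Dec 9, 2020.
Both prerequisites met — the work is installed (Feb 4, 2021), the crate is built (Dec 9, 2020); the later is Feb 4, 2021.
The exhibition opens: Feb 4, 2021 + 3 days = Feb 7, 2021.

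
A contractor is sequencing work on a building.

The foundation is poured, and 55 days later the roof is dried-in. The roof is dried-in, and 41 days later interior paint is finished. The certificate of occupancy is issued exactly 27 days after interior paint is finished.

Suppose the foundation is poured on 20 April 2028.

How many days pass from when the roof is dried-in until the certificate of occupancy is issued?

68 days

Causal path: the roof is dried-in → interior paint is finished → the certificate of occupancy is issued.
Total delay along the path: 41 + 27 = 68 days.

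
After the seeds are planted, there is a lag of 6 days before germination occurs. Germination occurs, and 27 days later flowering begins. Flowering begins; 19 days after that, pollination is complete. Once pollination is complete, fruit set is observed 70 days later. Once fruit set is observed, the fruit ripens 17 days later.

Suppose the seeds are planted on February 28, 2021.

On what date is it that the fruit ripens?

July 17, 2021

The seeds are planted: Feb 28, 2021.
Germination occurs: Feb 28, 2021 + 6 days = Mar 6, 2021.
Flowering begins: Mar 6, 2021 + 27 days = Apr 2, 2021.
Pollination is complete: Apr 2, 2021 + 19 days = Apr 21, 2021.
Fruit set is observed: Apr 21, 2021 + 70 days = Jun 30, 2021.
The fruit ripens: Jun 30, 2021 + 17 days = Jul 17, 2021.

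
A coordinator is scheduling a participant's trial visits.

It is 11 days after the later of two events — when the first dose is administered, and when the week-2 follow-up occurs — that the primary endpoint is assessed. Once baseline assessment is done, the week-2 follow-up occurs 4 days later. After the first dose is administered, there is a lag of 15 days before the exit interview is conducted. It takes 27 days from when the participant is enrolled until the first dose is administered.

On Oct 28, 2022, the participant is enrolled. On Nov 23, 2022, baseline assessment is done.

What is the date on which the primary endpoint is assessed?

The participant is enrolled: Oct 28, 2022.
The first dose is administered: Oct 28, 2022 + 27 days = Nov 24, 2022.
Baseline assessment is done: Nov 23, 2022.
The week-2 follow-up occurs: Nov 23, 2022 + 4 days = Nov 27, 2022.
Both prerequisites met — the first dose is administered (Nov 24, 2022), the week-2 follow-up occurs (Nov 27, 2022); the later is Nov 27, 2022.
The primary endpoint is assessed: Nov 27, 2022 + 11 days = Dec 8, 2022.

Dec 8, 2022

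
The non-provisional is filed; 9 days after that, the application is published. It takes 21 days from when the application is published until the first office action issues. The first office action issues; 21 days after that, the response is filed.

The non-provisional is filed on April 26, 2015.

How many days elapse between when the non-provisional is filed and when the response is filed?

Causal path: the non-provisional is filed → the application is published → the first office action issues → the response is filed.
Total delay along the path: 9 + 21 + 21 = 51 days.

51 days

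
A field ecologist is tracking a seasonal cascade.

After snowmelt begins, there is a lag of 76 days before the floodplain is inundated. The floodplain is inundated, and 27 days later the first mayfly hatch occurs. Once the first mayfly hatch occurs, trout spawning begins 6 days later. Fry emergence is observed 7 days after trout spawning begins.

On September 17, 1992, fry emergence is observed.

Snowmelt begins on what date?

Fry emergence is observed: Sep 17, 1992.
Trout spawning begins: Sep 17, 1992 − 7 days = Sep 10, 1992.
The first mayfly hatch occurs: Sep 10, 1992 − 6 days = Sep 4, 1992.
The floodplain is inundated: Sep 4, 1992 − 27 days = Aug 8, 1992.
Snowmelt begins: Aug 8, 1992 − 76 days = May 24, 1992.

May 24, 1992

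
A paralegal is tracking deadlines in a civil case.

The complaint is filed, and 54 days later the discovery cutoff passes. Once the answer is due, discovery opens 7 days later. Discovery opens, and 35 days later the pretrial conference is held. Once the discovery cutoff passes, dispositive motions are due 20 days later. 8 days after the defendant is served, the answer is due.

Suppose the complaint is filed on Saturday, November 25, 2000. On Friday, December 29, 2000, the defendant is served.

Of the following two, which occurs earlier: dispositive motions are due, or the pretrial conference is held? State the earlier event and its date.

Dispositive motions are due — Wednesday, February 7, 2001

The complaint is filed: Nov 25, 2000.
The discovery cutoff passes: Nov 25, 2000 + 54 days = Jan 18, 2001.
Dispositive motions are due: Jan 18, 2001 + 20 days = Feb 7, 2001.
The defendant is served: Dec 29, 2000.
The answer is due: Dec 29, 2000 + 8 days = Jan 6, 2001.
Discovery opens: Jan 6, 2001 + 7 days = Jan 13, 2001.
The pretrial conference is held: Jan 13, 2001 + 35 days = Feb 17, 2001.
Comparing: dispositive motions are due on Feb 7, 2001 vs the pretrial conference is held on Feb 17, 2001. Earlier: dispositive motions are due.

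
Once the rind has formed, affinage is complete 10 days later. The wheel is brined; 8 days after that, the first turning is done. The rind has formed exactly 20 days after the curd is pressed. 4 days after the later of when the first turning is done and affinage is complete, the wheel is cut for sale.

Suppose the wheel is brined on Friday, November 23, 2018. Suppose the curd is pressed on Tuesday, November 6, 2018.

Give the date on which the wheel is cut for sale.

Monday, December 10, 2018

The wheel is brined: Nov 23, 2018.
The first turning is done: Nov 23, 2018 + 8 days = Dec 1, 2018.
The curd is pressed: Nov 6, 2018.
The rind has formed: Nov 6, 2018 + 20 days = Nov 26, 2018.
Affinage is complete: Nov 26, 2018 + 10 days = Dec 6, 2018.
Both prerequisites met — the first turning is done (Dec 1, 2018), affinage is complete (Dec 6, 2018); the later is Dec 6, 2018.
The wheel is cut for sale: Dec 6, 2018 + 4 days = Dec 10, 2018.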